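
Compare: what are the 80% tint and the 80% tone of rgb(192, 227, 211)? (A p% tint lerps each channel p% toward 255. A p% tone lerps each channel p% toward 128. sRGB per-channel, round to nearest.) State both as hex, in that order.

#F2F9F6, #8D9491

80% tint:
  R: 192 + 0.8×(255−192) = 192 + 50.4 = 242.4 → 242
  G: 227 + 22.4 = 249.4 → 249
  B: 211 + 0.8×(255−211) = 211 + 35.2 = 246.2 → 246
  → #F2F9F6
80% tone:
  R: 192 − 51.2 = 140.8 → 141
  G: 227 + 0.8×(128−227) = 227 − 79.2 = 147.8 → 148
  B: 211 + 0.8×(128−211) = 211 − 66.4 = 144.6 → 145
  → #8D9491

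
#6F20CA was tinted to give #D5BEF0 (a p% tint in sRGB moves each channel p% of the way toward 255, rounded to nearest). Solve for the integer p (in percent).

71%

#6F20CA is rgb(111, 32, 202); #D5BEF0 is rgb(213, 190, 240).
On the G channel (widest range): 190 ≈ 32 + (p/100)(255 − 32), so p ≈ 100×(190 − 32)/(255 − 32) = 15800/223 = 70.85.
p = 71 reproduces all three channels after rounding.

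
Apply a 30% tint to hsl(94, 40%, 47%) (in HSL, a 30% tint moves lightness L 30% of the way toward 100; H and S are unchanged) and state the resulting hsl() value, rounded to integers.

L moves 30% from 47 toward 100: 47 + 15.9 = 62.9 → 63.
H and S are unchanged.

hsl(94, 40%, 63%)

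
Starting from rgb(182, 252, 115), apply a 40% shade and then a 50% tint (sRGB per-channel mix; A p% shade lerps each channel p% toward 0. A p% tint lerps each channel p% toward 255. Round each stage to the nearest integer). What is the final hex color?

#b6cba2

Per channel, c → c + 0.4(0 − c):
  R: 182 + 0.4×(0−182) = 182 − 72.8 = 109.2 → 109
  G: 252 − 100.8 = 151.2 → 151
  B: 115 − 46 = 69 → 69
After the shade: rgb(109, 151, 69) = #6d9745.
Lerp each channel 50% toward 255:
  R: 109 + 0.5×(255−109) = 109 + 73 = 182 → 182
  G: 151 + 0.5×(255−151) = 151 + 52 = 203 → 203
  B: 69 + 0.5×(255−69) = 69 + 93 = 162 → 162
rgb(182, 203, 162) = #b6cba2.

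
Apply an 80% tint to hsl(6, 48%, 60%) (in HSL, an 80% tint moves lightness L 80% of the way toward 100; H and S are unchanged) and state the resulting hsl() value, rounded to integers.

L moves 80% from 60 toward 100: 60 + 32 = 92 → 92.
H and S are unchanged.

hsl(6, 48%, 92%)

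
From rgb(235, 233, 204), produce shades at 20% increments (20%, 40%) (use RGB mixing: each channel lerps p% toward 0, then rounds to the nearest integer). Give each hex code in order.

20%: (235 − 47 = 188→188, 233 − 46.6 = 186.4→186, 204 − 40.8 = 163.2→163) → #bcbaa3
40%: (235 − 94 = 141→141, 233 − 93.2 = 139.8→140, 204 − 81.6 = 122.4→122) → #8d8c7a

#bcbaa3, #8d8c7a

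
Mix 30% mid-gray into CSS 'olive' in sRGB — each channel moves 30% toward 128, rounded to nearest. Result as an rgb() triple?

CSS olive is rgb(128, 128, 0).
A 30% tone moves each channel 30% toward 128:
  R: 128 + 0.3×(128−128) = 128 + 0 = 128 → 128
  G: 128 + 0.3×(128−128) = 128 + 0 = 128 → 128
  B: 0 + 38.4 = 38.4 → 38

rgb(128, 128, 38)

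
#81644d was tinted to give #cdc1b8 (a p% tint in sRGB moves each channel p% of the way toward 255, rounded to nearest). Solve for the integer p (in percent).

#81644d is rgb(129, 100, 77); #cdc1b8 is rgb(205, 193, 184).
On the B channel (widest range): 184 ≈ 77 + (p/100)(255 − 77), so p ≈ 100×(184 − 77)/(255 − 77) = 10700/178 = 60.11.
p = 60 reproduces all three channels after rounding.

60%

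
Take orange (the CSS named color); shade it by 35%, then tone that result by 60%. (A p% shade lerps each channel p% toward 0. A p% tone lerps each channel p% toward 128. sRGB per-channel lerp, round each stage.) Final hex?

#8f784d

CSS orange is rgb(255, 165, 0).
A 35% shade moves each channel 35% toward 0:
  R: 255 + 0.35×(0−255) = 255 − 89.25 = 165.75 → 166
  G: 165 + 0.35×(0−165) = 165 − 57.75 = 107.25 → 107
  B: 0 + 0.35×(0−0) = 0 + 0 = 0 → 0
After the shade: rgb(166, 107, 0) = #a66b00.
A 60% tone moves each channel 60% toward 128:
  R: 166 − 22.8 = 143.2 → 143
  G: 107 + 0.6×(128−107) = 107 + 12.6 = 119.6 → 120
  B: 0 + 0.6×(128−0) = 0 + 76.8 = 76.8 → 77
rgb(143, 120, 77) = #8f784d.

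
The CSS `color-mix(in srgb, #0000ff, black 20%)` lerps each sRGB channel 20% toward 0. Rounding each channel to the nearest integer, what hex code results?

#0000cc

#0000ff is rgb(0, 0, 255).
Per channel, c → c + 0.2(0 − c):
  R: 0 + 0.2×(0−0) = 0 + 0 = 0 → 0
  G: 0 + 0 = 0 → 0
  B: 255 − 51 = 204 → 204
rgb(0, 0, 204) = #0000cc.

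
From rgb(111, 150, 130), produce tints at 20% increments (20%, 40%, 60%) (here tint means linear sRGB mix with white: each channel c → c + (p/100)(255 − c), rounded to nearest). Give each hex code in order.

20%: (111 + 28.8 = 139.8→140, 150 + 21 = 171→171, 130 + 25 = 155→155) → #8CAB9B
40%: (111 + 57.6 = 168.6→169, 150 + 42 = 192→192, 130 + 50 = 180→180) → #A9C0B4
60%: (111 + 86.4 = 197.4→197, 150 + 63 = 213→213, 130 + 75 = 205→205) → #C5D5CD

#8CAB9B, #A9C0B4, #C5D5CD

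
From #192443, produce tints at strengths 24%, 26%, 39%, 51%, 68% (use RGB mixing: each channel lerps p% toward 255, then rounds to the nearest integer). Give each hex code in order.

#192443 is rgb(25, 36, 67).
24%: (25 + 55.2 = 80.2→80, 36 + 52.56 = 88.56→89, 67 + 45.12 = 112.12→112) → #505970
26%: (25 + 59.8 = 84.8→85, 36 + 56.94 = 92.94→93, 67 + 48.88 = 115.88→116) → #555d74
39%: (25 + 89.7 = 114.7→115, 36 + 85.41 = 121.41→121, 67 + 73.32 = 140.32→140) → #73798c
51%: (25 + 117.3 = 142.3→142, 36 + 111.69 = 147.69→148, 67 + 95.88 = 162.88→163) → #8e94a3
68%: (25 + 156.4 = 181.4→181, 36 + 148.92 = 184.92→185, 67 + 127.84 = 194.84→195) → #b5b9c3

#505970, #555d74, #73798c, #8e94a3, #b5b9c3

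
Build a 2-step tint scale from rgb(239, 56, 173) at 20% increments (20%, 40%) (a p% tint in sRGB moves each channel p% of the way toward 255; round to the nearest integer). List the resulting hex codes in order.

20%: (239 + 3.2 = 242.2→242, 56 + 39.8 = 95.8→96, 173 + 16.4 = 189.4→189) → #F260BD
40%: (239 + 6.4 = 245.4→245, 56 + 79.6 = 135.6→136, 173 + 32.8 = 205.8→206) → #F588CE

#F260BD, #F588CE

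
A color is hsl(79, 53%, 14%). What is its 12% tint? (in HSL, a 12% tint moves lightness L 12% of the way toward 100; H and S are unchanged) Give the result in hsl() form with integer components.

L moves 12% from 14 toward 100: 14 + 10.32 = 24.32 → 24.
H and S are unchanged.

hsl(79, 53%, 24%)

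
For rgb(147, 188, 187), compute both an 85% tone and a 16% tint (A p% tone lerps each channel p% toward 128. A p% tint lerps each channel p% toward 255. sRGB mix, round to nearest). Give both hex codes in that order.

85% tone:
  R: 147 + 0.85×(128−147) = 147 − 16.15 = 130.85 → 131
  G: 188 + 0.85×(128−188) = 188 − 51 = 137 → 137
  B: 187 + 0.85×(128−187) = 187 − 50.15 = 136.85 → 137
  → #838989
16% tint:
  R: 147 + 0.16×(255−147) = 147 + 17.28 = 164.28 → 164
  G: 188 + 10.72 = 198.72 → 199
  B: 187 + 0.16×(255−187) = 187 + 10.88 = 197.88 → 198
  → #A4C7C6

#838989, #A4C7C6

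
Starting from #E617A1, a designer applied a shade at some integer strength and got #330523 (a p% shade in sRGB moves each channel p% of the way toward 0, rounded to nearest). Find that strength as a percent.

78%

#E617A1 is rgb(230, 23, 161); #330523 is rgb(51, 5, 35).
On the R channel (widest range): 51 ≈ 230 + (p/100)(0 − 230), so p ≈ 100×(51 − 230)/(0 − 230) = -17900/-230 = 77.83.
p = 78 reproduces all three channels after rounding.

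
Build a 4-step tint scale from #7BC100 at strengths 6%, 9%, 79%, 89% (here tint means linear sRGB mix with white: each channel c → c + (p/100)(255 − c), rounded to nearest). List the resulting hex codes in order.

#83C50F, #87C717, #E3F2C9, #F0F8E3

#7BC100 is rgb(123, 193, 0).
6%: (123 + 7.92 = 130.92→131, 193 + 3.72 = 196.72→197, 0 + 15.3 = 15.3→15) → #83C50F
9%: (123 + 11.88 = 134.88→135, 193 + 5.58 = 198.58→199, 0 + 22.95 = 22.95→23) → #87C717
79%: (123 + 104.28 = 227.28→227, 193 + 48.98 = 241.98→242, 0 + 201.45 = 201.45→201) → #E3F2C9
89%: (123 + 117.48 = 240.48→240, 193 + 55.18 = 248.18→248, 0 + 226.95 = 226.95→227) → #F0F8E3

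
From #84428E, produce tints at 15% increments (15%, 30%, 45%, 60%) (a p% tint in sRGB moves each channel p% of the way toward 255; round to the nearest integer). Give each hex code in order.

#965E9F, #A97BB0, #BB97C1, #CEB3D2

#84428E is rgb(132, 66, 142).
15%: (132 + 18.45 = 150.45→150, 66 + 28.35 = 94.35→94, 142 + 16.95 = 158.95→159) → #965E9F
30%: (132 + 36.9 = 168.9→169, 66 + 56.7 = 122.7→123, 142 + 33.9 = 175.9→176) → #A97BB0
45%: (132 + 55.35 = 187.35→187, 66 + 85.05 = 151.05→151, 142 + 50.85 = 192.85→193) → #BB97C1
60%: (132 + 73.8 = 205.8→206, 66 + 113.4 = 179.4→179, 142 + 67.8 = 209.8→210) → #CEB3D2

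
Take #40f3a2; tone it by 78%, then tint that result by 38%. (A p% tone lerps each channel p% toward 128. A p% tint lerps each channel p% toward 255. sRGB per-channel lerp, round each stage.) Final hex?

#a8c0b5

#40f3a2 is rgb(64, 243, 162).
Lerp each channel 78% toward 128:
  R: 64 + 49.92 = 113.92 → 114
  G: 243 + 0.78×(128−243) = 243 − 89.7 = 153.3 → 153
  B: 162 − 26.52 = 135.48 → 135
After the tone: rgb(114, 153, 135) = #729987.
A 38% tint moves each channel 38% toward 255:
  R: 114 + 0.38×(255−114) = 114 + 53.58 = 167.58 → 168
  G: 153 + 0.38×(255−153) = 153 + 38.76 = 191.76 → 192
  B: 135 + 0.38×(255−135) = 135 + 45.6 = 180.6 → 181
rgb(168, 192, 181) = #a8c0b5.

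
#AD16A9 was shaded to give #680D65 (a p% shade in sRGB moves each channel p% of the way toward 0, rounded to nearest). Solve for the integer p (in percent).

40%

#AD16A9 is rgb(173, 22, 169); #680D65 is rgb(104, 13, 101).
On the R channel (widest range): 104 ≈ 173 + (p/100)(0 − 173), so p ≈ 100×(104 − 173)/(0 − 173) = -6900/-173 = 39.88.
p = 40 reproduces all three channels after rounding.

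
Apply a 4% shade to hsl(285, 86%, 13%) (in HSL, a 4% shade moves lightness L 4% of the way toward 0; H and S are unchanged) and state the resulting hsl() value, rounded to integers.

hsl(285, 86%, 12%)

L moves 4% from 13 toward 0: 13 − 0.52 = 12.48 → 12.
H and S are unchanged.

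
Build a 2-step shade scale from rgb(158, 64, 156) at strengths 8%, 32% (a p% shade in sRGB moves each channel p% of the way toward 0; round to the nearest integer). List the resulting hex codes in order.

#913B90, #6B2C6A

8%: (158 − 12.64 = 145.36→145, 64 − 5.12 = 58.88→59, 156 − 12.48 = 143.52→144) → #913B90
32%: (158 − 50.56 = 107.44→107, 64 − 20.48 = 43.52→44, 156 − 49.92 = 106.08→106) → #6B2C6A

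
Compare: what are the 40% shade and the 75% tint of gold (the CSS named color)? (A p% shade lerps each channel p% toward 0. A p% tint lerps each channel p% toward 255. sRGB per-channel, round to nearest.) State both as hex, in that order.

CSS gold is rgb(255, 215, 0).
40% shade:
  R: 255 + 0.4×(0−255) = 255 − 102 = 153 → 153
  G: 215 − 86 = 129 → 129
  B: 0 + 0 = 0 → 0
  → #998100
75% tint:
  R: 255 + 0 = 255 → 255
  G: 215 + 0.75×(255−215) = 215 + 30 = 245 → 245
  B: 0 + 0.75×(255−0) = 0 + 191.25 = 191.25 → 191
  → #fff5bf

#998100, #fff5bf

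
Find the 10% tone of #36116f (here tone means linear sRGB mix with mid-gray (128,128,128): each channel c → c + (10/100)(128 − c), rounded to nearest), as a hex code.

#36116f is rgb(54, 17, 111).
Lerp each channel 10% toward 128:
  R: 54 + 0.1×(128−54) = 54 + 7.4 = 61.4 → 61
  G: 17 + 0.1×(128−17) = 17 + 11.1 = 28.1 → 28
  B: 111 + 0.1×(128−111) = 111 + 1.7 = 112.7 → 113
rgb(61, 28, 113) = #3d1c71.

#3d1c71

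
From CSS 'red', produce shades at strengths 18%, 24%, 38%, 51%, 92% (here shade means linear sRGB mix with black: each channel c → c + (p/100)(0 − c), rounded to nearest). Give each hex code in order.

#d10000, #c20000, #9e0000, #7d0000, #140000

CSS red is rgb(255, 0, 0).
18%: (255 − 45.9 = 209.1→209, 0→0, 0→0) → #d10000
24%: (255 − 61.2 = 193.8→194, 0→0, 0→0) → #c20000
38%: (255 − 96.9 = 158.1→158, 0→0, 0→0) → #9e0000
51%: (255 − 130.05 = 124.95→125, 0→0, 0→0) → #7d0000
92%: (255 − 234.6 = 20.4→20, 0→0, 0→0) → #140000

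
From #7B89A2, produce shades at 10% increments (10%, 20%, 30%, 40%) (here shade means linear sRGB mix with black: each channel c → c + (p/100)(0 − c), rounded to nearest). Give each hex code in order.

#6F7B92, #626E82, #566071, #4A5261

#7B89A2 is rgb(123, 137, 162).
10%: (123 − 12.3 = 110.7→111, 137 − 13.7 = 123.3→123, 162 − 16.2 = 145.8→146) → #6F7B92
20%: (123 − 24.6 = 98.4→98, 137 − 27.4 = 109.6→110, 162 − 32.4 = 129.6→130) → #626E82
30%: (123 − 36.9 = 86.1→86, 137 − 41.1 = 95.9→96, 162 − 48.6 = 113.4→113) → #566071
40%: (123 − 49.2 = 73.8→74, 137 − 54.8 = 82.2→82, 162 − 64.8 = 97.2→97) → #4A5261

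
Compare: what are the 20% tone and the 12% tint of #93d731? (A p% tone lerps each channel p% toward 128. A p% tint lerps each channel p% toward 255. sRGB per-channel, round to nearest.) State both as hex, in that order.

#8fc641, #a0dc4a

#93d731 is rgb(147, 215, 49).
20% tone:
  R: 147 + 0.2×(128−147) = 147 − 3.8 = 143.2 → 143
  G: 215 − 17.4 = 197.6 → 198
  B: 49 + 0.2×(128−49) = 49 + 15.8 = 64.8 → 65
  → #8fc641
12% tint:
  R: 147 + 12.96 = 159.96 → 160
  G: 215 + 0.12×(255−215) = 215 + 4.8 = 219.8 → 220
  B: 49 + 24.72 = 73.72 → 74
  → #a0dc4a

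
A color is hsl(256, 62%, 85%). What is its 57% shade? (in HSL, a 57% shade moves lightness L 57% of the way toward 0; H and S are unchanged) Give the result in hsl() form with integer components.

L moves 57% from 85 toward 0: 85 − 48.45 = 36.55 → 37.
H and S are unchanged.

hsl(256, 62%, 37%)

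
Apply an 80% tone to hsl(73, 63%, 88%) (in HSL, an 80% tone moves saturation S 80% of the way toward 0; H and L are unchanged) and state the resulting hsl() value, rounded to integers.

S moves 80% from 63 toward 0: 63 − 50.4 = 12.6 → 13.
H and L are unchanged.

hsl(73, 13%, 88%)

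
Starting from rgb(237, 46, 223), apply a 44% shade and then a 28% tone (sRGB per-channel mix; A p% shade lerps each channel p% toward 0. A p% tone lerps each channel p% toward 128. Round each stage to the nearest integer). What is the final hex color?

Lerp each channel 44% toward 0:
  R: 237 + 0.44×(0−237) = 237 − 104.28 = 132.72 → 133
  G: 46 + 0.44×(0−46) = 46 − 20.24 = 25.76 → 26
  B: 223 − 98.12 = 124.88 → 125
After the shade: rgb(133, 26, 125) = #851A7D.
A 28% tone moves each channel 28% toward 128:
  R: 133 − 1.4 = 131.6 → 132
  G: 26 + 0.28×(128−26) = 26 + 28.56 = 54.56 → 55
  B: 125 + 0.84 = 125.84 → 126
rgb(132, 55, 126) = #84377E.

#84377E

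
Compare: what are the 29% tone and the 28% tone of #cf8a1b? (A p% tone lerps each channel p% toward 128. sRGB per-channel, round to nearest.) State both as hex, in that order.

#cf8a1b is rgb(207, 138, 27).
29% tone:
  R: 207 + 0.29×(128−207) = 207 − 22.91 = 184.09 → 184
  G: 138 − 2.9 = 135.1 → 135
  B: 27 + 0.29×(128−27) = 27 + 29.29 = 56.29 → 56
  → #b88738
28% tone:
  R: 207 − 22.12 = 184.88 → 185
  G: 138 + 0.28×(128−138) = 138 − 2.8 = 135.2 → 135
  B: 27 + 0.28×(128−27) = 27 + 28.28 = 55.28 → 55
  → #b98737

#b88738, #b98737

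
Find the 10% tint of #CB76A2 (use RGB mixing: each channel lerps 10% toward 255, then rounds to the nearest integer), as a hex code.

#D084AB

#CB76A2 is rgb(203, 118, 162).
A 10% tint moves each channel 10% toward 255:
  R: 203 + 0.1×(255−203) = 203 + 5.2 = 208.2 → 208
  G: 118 + 0.1×(255−118) = 118 + 13.7 = 131.7 → 132
  B: 162 + 0.1×(255−162) = 162 + 9.3 = 171.3 → 171
rgb(208, 132, 171) = #D084AB.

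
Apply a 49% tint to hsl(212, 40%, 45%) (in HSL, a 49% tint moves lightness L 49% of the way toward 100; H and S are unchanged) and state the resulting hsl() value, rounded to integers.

hsl(212, 40%, 72%)

L moves 49% from 45 toward 100: 45 + 26.95 = 71.95 → 72.
H and S are unchanged.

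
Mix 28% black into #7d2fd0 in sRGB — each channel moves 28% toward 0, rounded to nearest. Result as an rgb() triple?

rgb(90, 34, 150)

#7d2fd0 is rgb(125, 47, 208).
A 28% shade moves each channel 28% toward 0:
  R: 125 − 35 = 90 → 90
  G: 47 + 0.28×(0−47) = 47 − 13.16 = 33.84 → 34
  B: 208 − 58.24 = 149.76 → 150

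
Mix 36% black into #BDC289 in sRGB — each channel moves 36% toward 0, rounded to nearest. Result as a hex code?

#797C58

#BDC289 is rgb(189, 194, 137).
Per channel, c → c + 0.36(0 − c):
  R: 189 − 68.04 = 120.96 → 121
  G: 194 + 0.36×(0−194) = 194 − 69.84 = 124.16 → 124
  B: 137 + 0.36×(0−137) = 137 − 49.32 = 87.68 → 88
rgb(121, 124, 88) = #797C58.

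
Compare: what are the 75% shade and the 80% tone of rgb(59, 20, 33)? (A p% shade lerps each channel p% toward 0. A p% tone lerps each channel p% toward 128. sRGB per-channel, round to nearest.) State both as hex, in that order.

75% shade:
  R: 59 − 44.25 = 14.75 → 15
  G: 20 − 15 = 5 → 5
  B: 33 + 0.75×(0−33) = 33 − 24.75 = 8.25 → 8
  → #0f0508
80% tone:
  R: 59 + 55.2 = 114.2 → 114
  G: 20 + 0.8×(128−20) = 20 + 86.4 = 106.4 → 106
  B: 33 + 0.8×(128−33) = 33 + 76 = 109 → 109
  → #726a6d

#0f0508, #726a6d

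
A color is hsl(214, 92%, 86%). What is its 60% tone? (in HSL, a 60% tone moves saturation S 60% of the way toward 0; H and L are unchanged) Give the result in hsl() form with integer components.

S moves 60% from 92 toward 0: 92 − 55.2 = 36.8 → 37.
H and L are unchanged.

hsl(214, 37%, 86%)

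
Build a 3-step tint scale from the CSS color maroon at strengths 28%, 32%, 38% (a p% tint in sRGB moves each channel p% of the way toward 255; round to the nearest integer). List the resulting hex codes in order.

CSS maroon is rgb(128, 0, 0).
28%: (128 + 35.56 = 163.56→164, 0 + 71.4 = 71.4→71, 0 + 71.4 = 71.4→71) → #A44747
32%: (128 + 40.64 = 168.64→169, 0 + 81.6 = 81.6→82, 0 + 81.6 = 81.6→82) → #A95252
38%: (128 + 48.26 = 176.26→176, 0 + 96.9 = 96.9→97, 0 + 96.9 = 96.9→97) → #B06161

#A44747, #A95252, #B06161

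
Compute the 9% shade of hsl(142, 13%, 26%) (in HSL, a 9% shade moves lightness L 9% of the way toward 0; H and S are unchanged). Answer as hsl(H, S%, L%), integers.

L moves 9% from 26 toward 0: 26 − 2.34 = 23.66 → 24.
H and S are unchanged.

hsl(142, 13%, 24%)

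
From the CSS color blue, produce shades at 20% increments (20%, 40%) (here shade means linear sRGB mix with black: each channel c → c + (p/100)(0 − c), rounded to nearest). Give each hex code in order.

#0000CC, #000099

CSS blue is rgb(0, 0, 255).
20%: (0→0, 0→0, 255 − 51 = 204→204) → #0000CC
40%: (0→0, 0→0, 255 − 102 = 153→153) → #000099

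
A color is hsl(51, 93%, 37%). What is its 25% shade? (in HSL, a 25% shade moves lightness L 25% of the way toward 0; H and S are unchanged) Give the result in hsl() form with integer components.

hsl(51, 93%, 28%)

L moves 25% from 37 toward 0: 37 − 9.25 = 27.75 → 28.
H and S are unchanged.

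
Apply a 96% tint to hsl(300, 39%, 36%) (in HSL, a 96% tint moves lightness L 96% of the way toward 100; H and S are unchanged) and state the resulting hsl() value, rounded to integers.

L moves 96% from 36 toward 100: 36 + 61.44 = 97.44 → 97.
H and S are unchanged.

hsl(300, 39%, 97%)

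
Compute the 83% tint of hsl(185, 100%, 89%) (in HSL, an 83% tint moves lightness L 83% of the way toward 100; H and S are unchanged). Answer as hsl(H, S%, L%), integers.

hsl(185, 100%, 98%)

L moves 83% from 89 toward 100: 89 + 9.13 = 98.13 → 98.
H and S are unchanged.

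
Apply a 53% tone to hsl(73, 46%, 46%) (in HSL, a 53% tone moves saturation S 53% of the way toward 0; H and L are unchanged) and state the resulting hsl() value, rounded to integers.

S moves 53% from 46 toward 0: 46 − 24.38 = 21.62 → 22.
H and L are unchanged.

hsl(73, 22%, 46%)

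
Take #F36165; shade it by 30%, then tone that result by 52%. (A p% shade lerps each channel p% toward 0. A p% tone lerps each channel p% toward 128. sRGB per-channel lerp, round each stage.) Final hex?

#F36165 is rgb(243, 97, 101).
A 30% shade moves each channel 30% toward 0:
  R: 243 + 0.3×(0−243) = 243 − 72.9 = 170.1 → 170
  G: 97 + 0.3×(0−97) = 97 − 29.1 = 67.9 → 68
  B: 101 − 30.3 = 70.7 → 71
After the shade: rgb(170, 68, 71) = #AA4447.
A 52% tone moves each channel 52% toward 128:
  R: 170 − 21.84 = 148.16 → 148
  G: 68 + 0.52×(128−68) = 68 + 31.2 = 99.2 → 99
  B: 71 + 0.52×(128−71) = 71 + 29.64 = 100.64 → 101
rgb(148, 99, 101) = #946365.

#946365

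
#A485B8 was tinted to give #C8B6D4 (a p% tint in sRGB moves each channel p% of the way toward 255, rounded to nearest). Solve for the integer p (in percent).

#A485B8 is rgb(164, 133, 184); #C8B6D4 is rgb(200, 182, 212).
On the G channel (widest range): 182 ≈ 133 + (p/100)(255 − 133), so p ≈ 100×(182 − 133)/(255 − 133) = 4900/122 = 40.16.
p = 40 reproduces all three channels after rounding.

40%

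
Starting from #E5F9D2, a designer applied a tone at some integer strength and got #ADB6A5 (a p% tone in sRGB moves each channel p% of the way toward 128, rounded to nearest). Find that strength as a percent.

55%

#E5F9D2 is rgb(229, 249, 210); #ADB6A5 is rgb(173, 182, 165).
On the G channel (widest range): 182 ≈ 249 + (p/100)(128 − 249), so p ≈ 100×(182 − 249)/(128 − 249) = -6700/-121 = 55.37.
p = 55 reproduces all three channels after rounding.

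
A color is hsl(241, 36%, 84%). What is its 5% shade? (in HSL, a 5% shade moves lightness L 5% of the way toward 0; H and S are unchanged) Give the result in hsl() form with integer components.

hsl(241, 36%, 80%)

L moves 5% from 84 toward 0: 84 − 4.2 = 79.8 → 80.
H and S are unchanged.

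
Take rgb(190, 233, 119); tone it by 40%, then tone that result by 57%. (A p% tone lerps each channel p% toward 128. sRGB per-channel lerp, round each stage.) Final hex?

#909b7e

Lerp each channel 40% toward 128:
  R: 190 + 0.4×(128−190) = 190 − 24.8 = 165.2 → 165
  G: 233 − 42 = 191 → 191
  B: 119 + 0.4×(128−119) = 119 + 3.6 = 122.6 → 123
After the tone: rgb(165, 191, 123) = #a5bf7b.
Lerp each channel 57% toward 128:
  R: 165 + 0.57×(128−165) = 165 − 21.09 = 143.91 → 144
  G: 191 − 35.91 = 155.09 → 155
  B: 123 + 2.85 = 125.85 → 126
rgb(144, 155, 126) = #909b7e.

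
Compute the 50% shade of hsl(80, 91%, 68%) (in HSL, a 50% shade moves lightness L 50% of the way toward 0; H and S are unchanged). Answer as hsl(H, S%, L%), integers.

L moves 50% from 68 toward 0: 68 − 34 = 34 → 34.
H and S are unchanged.

hsl(80, 91%, 34%)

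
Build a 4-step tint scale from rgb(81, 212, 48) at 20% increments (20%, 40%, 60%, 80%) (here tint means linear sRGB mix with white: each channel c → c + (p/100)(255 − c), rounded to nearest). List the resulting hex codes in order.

#74DD59, #97E583, #B9EEAC, #DCF6D6

20%: (81 + 34.8 = 115.8→116, 212 + 8.6 = 220.6→221, 48 + 41.4 = 89.4→89) → #74DD59
40%: (81 + 69.6 = 150.6→151, 212 + 17.2 = 229.2→229, 48 + 82.8 = 130.8→131) → #97E583
60%: (81 + 104.4 = 185.4→185, 212 + 25.8 = 237.8→238, 48 + 124.2 = 172.2→172) → #B9EEAC
80%: (81 + 139.2 = 220.2→220, 212 + 34.4 = 246.4→246, 48 + 165.6 = 213.6→214) → #DCF6D6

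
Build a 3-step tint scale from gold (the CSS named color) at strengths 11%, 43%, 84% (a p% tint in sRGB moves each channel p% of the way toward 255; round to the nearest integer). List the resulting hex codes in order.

#ffdb1c, #ffe86e, #fff9d6

CSS gold is rgb(255, 215, 0).
11%: (255→255, 215 + 4.4 = 219.4→219, 0 + 28.05 = 28.05→28) → #ffdb1c
43%: (255→255, 215 + 17.2 = 232.2→232, 0 + 109.65 = 109.65→110) → #ffe86e
84%: (255→255, 215 + 33.6 = 248.6→249, 0 + 214.2 = 214.2→214) → #fff9d6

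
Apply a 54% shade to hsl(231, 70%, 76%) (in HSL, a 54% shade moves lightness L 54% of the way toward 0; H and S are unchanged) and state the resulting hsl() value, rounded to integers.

hsl(231, 70%, 35%)

L moves 54% from 76 toward 0: 76 − 41.04 = 34.96 → 35.
H and S are unchanged.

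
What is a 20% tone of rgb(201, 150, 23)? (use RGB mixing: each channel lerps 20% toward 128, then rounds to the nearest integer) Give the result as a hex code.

Lerp each channel 20% toward 128:
  R: 201 + 0.2×(128−201) = 201 − 14.6 = 186.4 → 186
  G: 150 − 4.4 = 145.6 → 146
  B: 23 + 21 = 44 → 44
rgb(186, 146, 44) = #BA922C.

#BA922C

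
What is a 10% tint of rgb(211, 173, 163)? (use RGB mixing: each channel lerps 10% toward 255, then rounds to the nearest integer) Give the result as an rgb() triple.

rgb(215, 181, 172)

A 10% tint moves each channel 10% toward 255:
  R: 211 + 0.1×(255−211) = 211 + 4.4 = 215.4 → 215
  G: 173 + 8.2 = 181.2 → 181
  B: 163 + 9.2 = 172.2 → 172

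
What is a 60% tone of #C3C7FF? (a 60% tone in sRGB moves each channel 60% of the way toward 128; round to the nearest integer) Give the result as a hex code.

#9B9CB3

#C3C7FF is rgb(195, 199, 255).
Per channel, c → c + 0.6(128 − c):
  R: 195 + 0.6×(128−195) = 195 − 40.2 = 154.8 → 155
  G: 199 + 0.6×(128−199) = 199 − 42.6 = 156.4 → 156
  B: 255 + 0.6×(128−255) = 255 − 76.2 = 178.8 → 179
rgb(155, 156, 179) = #9B9CB3.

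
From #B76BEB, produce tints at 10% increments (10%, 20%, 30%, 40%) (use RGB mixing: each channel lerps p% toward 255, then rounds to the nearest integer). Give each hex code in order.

#BE7AED, #C589EF, #CD97F1, #D4A6F3

#B76BEB is rgb(183, 107, 235).
10%: (183 + 7.2 = 190.2→190, 107 + 14.8 = 121.8→122, 235 + 2 = 237→237) → #BE7AED
20%: (183 + 14.4 = 197.4→197, 107 + 29.6 = 136.6→137, 235 + 4 = 239→239) → #C589EF
30%: (183 + 21.6 = 204.6→205, 107 + 44.4 = 151.4→151, 235 + 6 = 241→241) → #CD97F1
40%: (183 + 28.8 = 211.8→212, 107 + 59.2 = 166.2→166, 235 + 8 = 243→243) → #D4A6F3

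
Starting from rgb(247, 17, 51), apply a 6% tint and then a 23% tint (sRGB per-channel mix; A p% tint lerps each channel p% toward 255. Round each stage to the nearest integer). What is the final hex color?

Per channel, c → c + 0.06(255 − c):
  R: 247 + 0.06×(255−247) = 247 + 0.48 = 247.48 → 247
  G: 17 + 14.28 = 31.28 → 31
  B: 51 + 0.06×(255−51) = 51 + 12.24 = 63.24 → 63
After the tint: rgb(247, 31, 63) = #F71F3F.
A 23% tint moves each channel 23% toward 255:
  R: 247 + 1.84 = 248.84 → 249
  G: 31 + 0.23×(255−31) = 31 + 51.52 = 82.52 → 83
  B: 63 + 0.23×(255−63) = 63 + 44.16 = 107.16 → 107
rgb(249, 83, 107) = #F9536B.

#F9536B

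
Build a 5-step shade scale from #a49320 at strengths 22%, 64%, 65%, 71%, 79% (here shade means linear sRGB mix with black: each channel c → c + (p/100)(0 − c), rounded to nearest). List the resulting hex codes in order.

#a49320 is rgb(164, 147, 32).
22%: (164 − 36.08 = 127.92→128, 147 − 32.34 = 114.66→115, 32 − 7.04 = 24.96→25) → #807319
64%: (164 − 104.96 = 59.04→59, 147 − 94.08 = 52.92→53, 32 − 20.48 = 11.52→12) → #3b350c
65%: (164 − 106.6 = 57.4→57, 147 − 95.55 = 51.45→51, 32 − 20.8 = 11.2→11) → #39330b
71%: (164 − 116.44 = 47.56→48, 147 − 104.37 = 42.63→43, 32 − 22.72 = 9.28→9) → #302b09
79%: (164 − 129.56 = 34.44→34, 147 − 116.13 = 30.87→31, 32 − 25.28 = 6.72→7) → #221f07

#807319, #3b350c, #39330b, #302b09, #221f07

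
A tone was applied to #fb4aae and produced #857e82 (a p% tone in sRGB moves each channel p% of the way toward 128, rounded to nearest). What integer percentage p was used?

#fb4aae is rgb(251, 74, 174); #857e82 is rgb(133, 126, 130).
On the R channel (widest range): 133 ≈ 251 + (p/100)(128 − 251), so p ≈ 100×(133 − 251)/(128 − 251) = -11800/-123 = 95.93.
p = 96 reproduces all three channels after rounding.

96%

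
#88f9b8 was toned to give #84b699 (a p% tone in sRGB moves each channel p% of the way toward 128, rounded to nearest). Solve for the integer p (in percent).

55%

#88f9b8 is rgb(136, 249, 184); #84b699 is rgb(132, 182, 153).
On the G channel (widest range): 182 ≈ 249 + (p/100)(128 − 249), so p ≈ 100×(182 − 249)/(128 − 249) = -6700/-121 = 55.37.
p = 55 reproduces all three channels after rounding.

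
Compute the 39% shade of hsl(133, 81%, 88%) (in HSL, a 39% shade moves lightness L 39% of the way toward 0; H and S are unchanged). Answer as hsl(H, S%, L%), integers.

L moves 39% from 88 toward 0: 88 − 34.32 = 53.68 → 54.
H and S are unchanged.

hsl(133, 81%, 54%)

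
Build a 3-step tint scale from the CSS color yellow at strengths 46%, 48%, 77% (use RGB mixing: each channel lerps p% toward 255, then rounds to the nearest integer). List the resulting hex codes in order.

CSS yellow is rgb(255, 255, 0).
46%: (255→255, 255→255, 0 + 117.3 = 117.3→117) → #FFFF75
48%: (255→255, 255→255, 0 + 122.4 = 122.4→122) → #FFFF7A
77%: (255→255, 255→255, 0 + 196.35 = 196.35→196) → #FFFFC4

#FFFF75, #FFFF7A, #FFFFC4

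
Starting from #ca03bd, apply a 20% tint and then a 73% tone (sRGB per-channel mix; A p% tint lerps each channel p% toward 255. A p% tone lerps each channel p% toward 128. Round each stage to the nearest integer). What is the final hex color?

#ca03bd is rgb(202, 3, 189).
A 20% tint moves each channel 20% toward 255:
  R: 202 + 10.6 = 212.6 → 213
  G: 3 + 0.2×(255−3) = 3 + 50.4 = 53.4 → 53
  B: 189 + 0.2×(255−189) = 189 + 13.2 = 202.2 → 202
After the tint: rgb(213, 53, 202) = #d535ca.
Lerp each channel 73% toward 128:
  R: 213 + 0.73×(128−213) = 213 − 62.05 = 150.95 → 151
  G: 53 + 54.75 = 107.75 → 108
  B: 202 − 54.02 = 147.98 → 148
rgb(151, 108, 148) = #976c94.

#976c94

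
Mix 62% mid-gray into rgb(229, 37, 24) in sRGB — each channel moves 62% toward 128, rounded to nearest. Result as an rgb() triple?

rgb(166, 93, 88)

Lerp each channel 62% toward 128:
  R: 229 + 0.62×(128−229) = 229 − 62.62 = 166.38 → 166
  G: 37 + 56.42 = 93.42 → 93
  B: 24 + 64.48 = 88.48 → 88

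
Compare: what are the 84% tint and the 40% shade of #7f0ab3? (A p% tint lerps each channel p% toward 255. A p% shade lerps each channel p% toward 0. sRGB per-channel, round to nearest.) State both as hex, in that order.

#7f0ab3 is rgb(127, 10, 179).
84% tint:
  R: 127 + 0.84×(255−127) = 127 + 107.52 = 234.52 → 235
  G: 10 + 0.84×(255−10) = 10 + 205.8 = 215.8 → 216
  B: 179 + 63.84 = 242.84 → 243
  → #ebd8f3
40% shade:
  R: 127 + 0.4×(0−127) = 127 − 50.8 = 76.2 → 76
  G: 10 + 0.4×(0−10) = 10 − 4 = 6 → 6
  B: 179 + 0.4×(0−179) = 179 − 71.6 = 107.4 → 107
  → #4c066b

#ebd8f3, #4c066b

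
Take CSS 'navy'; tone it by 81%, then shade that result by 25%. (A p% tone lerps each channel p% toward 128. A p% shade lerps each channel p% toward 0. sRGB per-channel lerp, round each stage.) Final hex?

CSS navy is rgb(0, 0, 128).
Lerp each channel 81% toward 128:
  R: 0 + 103.68 = 103.68 → 104
  G: 0 + 0.81×(128−0) = 0 + 103.68 = 103.68 → 104
  B: 128 + 0 = 128 → 128
After the tone: rgb(104, 104, 128) = #686880.
Per channel, c → c + 0.25(0 − c):
  R: 104 − 26 = 78 → 78
  G: 104 − 26 = 78 → 78
  B: 128 + 0.25×(0−128) = 128 − 32 = 96 → 96
rgb(78, 78, 96) = #4e4e60.

#4e4e60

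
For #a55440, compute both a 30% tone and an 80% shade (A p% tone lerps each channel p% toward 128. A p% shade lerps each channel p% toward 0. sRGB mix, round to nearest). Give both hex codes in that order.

#a55440 is rgb(165, 84, 64).
30% tone:
  R: 165 + 0.3×(128−165) = 165 − 11.1 = 153.9 → 154
  G: 84 + 13.2 = 97.2 → 97
  B: 64 + 0.3×(128−64) = 64 + 19.2 = 83.2 → 83
  → #9a6153
80% shade:
  R: 165 + 0.8×(0−165) = 165 − 132 = 33 → 33
  G: 84 − 67.2 = 16.8 → 17
  B: 64 + 0.8×(0−64) = 64 − 51.2 = 12.8 → 13
  → #21110d

#9a6153, #21110d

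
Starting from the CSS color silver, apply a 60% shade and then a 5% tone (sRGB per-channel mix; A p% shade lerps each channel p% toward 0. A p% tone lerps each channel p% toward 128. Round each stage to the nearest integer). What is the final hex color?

CSS silver is rgb(192, 192, 192).
Lerp each channel 60% toward 0:
  R: 192 + 0.6×(0−192) = 192 − 115.2 = 76.8 → 77
  G: 192 − 115.2 = 76.8 → 77
  B: 192 − 115.2 = 76.8 → 77
After the shade: rgb(77, 77, 77) = #4D4D4D.
Lerp each channel 5% toward 128:
  R: 77 + 0.05×(128−77) = 77 + 2.55 = 79.55 → 80
  G: 77 + 0.05×(128−77) = 77 + 2.55 = 79.55 → 80
  B: 77 + 0.05×(128−77) = 77 + 2.55 = 79.55 → 80
rgb(80, 80, 80) = #505050.

#505050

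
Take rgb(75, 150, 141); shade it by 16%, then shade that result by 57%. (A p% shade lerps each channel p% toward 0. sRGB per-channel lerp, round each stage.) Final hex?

Per channel, c → c + 0.16(0 − c):
  R: 75 + 0.16×(0−75) = 75 − 12 = 63 → 63
  G: 150 − 24 = 126 → 126
  B: 141 − 22.56 = 118.44 → 118
After the shade: rgb(63, 126, 118) = #3F7E76.
Lerp each channel 57% toward 0:
  R: 63 + 0.57×(0−63) = 63 − 35.91 = 27.09 → 27
  G: 126 + 0.57×(0−126) = 126 − 71.82 = 54.18 → 54
  B: 118 − 67.26 = 50.74 → 51
rgb(27, 54, 51) = #1B3633.

#1B3633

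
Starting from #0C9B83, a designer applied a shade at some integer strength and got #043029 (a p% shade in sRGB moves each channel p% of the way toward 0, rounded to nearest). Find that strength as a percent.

69%

#0C9B83 is rgb(12, 155, 131); #043029 is rgb(4, 48, 41).
On the G channel (widest range): 48 ≈ 155 + (p/100)(0 − 155), so p ≈ 100×(48 − 155)/(0 − 155) = -10700/-155 = 69.03.
p = 69 reproduces all three channels after rounding.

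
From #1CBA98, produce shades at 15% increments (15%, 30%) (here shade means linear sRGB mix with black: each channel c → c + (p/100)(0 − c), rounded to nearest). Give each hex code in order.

#189E81, #14826A

#1CBA98 is rgb(28, 186, 152).
15%: (28 − 4.2 = 23.8→24, 186 − 27.9 = 158.1→158, 152 − 22.8 = 129.2→129) → #189E81
30%: (28 − 8.4 = 19.6→20, 186 − 55.8 = 130.2→130, 152 − 45.6 = 106.4→106) → #14826A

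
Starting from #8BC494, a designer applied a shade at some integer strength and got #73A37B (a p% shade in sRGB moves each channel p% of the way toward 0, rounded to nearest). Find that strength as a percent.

17%

#8BC494 is rgb(139, 196, 148); #73A37B is rgb(115, 163, 123).
On the G channel (widest range): 163 ≈ 196 + (p/100)(0 − 196), so p ≈ 100×(163 − 196)/(0 − 196) = -3300/-196 = 16.84.
p = 17 reproduces all three channels after rounding.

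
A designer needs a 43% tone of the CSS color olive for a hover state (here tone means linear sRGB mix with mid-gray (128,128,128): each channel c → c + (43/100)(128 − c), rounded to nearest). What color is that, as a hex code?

#808037

CSS olive is rgb(128, 128, 0).
Per channel, c → c + 0.43(128 − c):
  R: 128 + 0 = 128 → 128
  G: 128 + 0.43×(128−128) = 128 + 0 = 128 → 128
  B: 0 + 0.43×(128−0) = 0 + 55.04 = 55.04 → 55
rgb(128, 128, 55) = #808037.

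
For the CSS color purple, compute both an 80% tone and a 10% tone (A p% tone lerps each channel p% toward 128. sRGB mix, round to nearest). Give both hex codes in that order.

CSS purple is rgb(128, 0, 128).
80% tone:
  R: 128 + 0.8×(128−128) = 128 + 0 = 128 → 128
  G: 0 + 0.8×(128−0) = 0 + 102.4 = 102.4 → 102
  B: 128 + 0 = 128 → 128
  → #806680
10% tone:
  R: 128 + 0 = 128 → 128
  G: 0 + 12.8 = 12.8 → 13
  B: 128 + 0.1×(128−128) = 128 + 0 = 128 → 128
  → #800d80

#806680, #800d80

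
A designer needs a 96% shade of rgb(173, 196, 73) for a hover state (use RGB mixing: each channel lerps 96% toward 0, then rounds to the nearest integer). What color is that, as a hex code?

#070803

Lerp each channel 96% toward 0:
  R: 173 − 166.08 = 6.92 → 7
  G: 196 + 0.96×(0−196) = 196 − 188.16 = 7.84 → 8
  B: 73 − 70.08 = 2.92 → 3
rgb(7, 8, 3) = #070803.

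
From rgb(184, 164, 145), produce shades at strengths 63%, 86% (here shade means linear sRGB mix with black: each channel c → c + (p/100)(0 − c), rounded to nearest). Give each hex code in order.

#443D36, #1A1714

63%: (184 − 115.92 = 68.08→68, 164 − 103.32 = 60.68→61, 145 − 91.35 = 53.65→54) → #443D36
86%: (184 − 158.24 = 25.76→26, 164 − 141.04 = 22.96→23, 145 − 124.7 = 20.3→20) → #1A1714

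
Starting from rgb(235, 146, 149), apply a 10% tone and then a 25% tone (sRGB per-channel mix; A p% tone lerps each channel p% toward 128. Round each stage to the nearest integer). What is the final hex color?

#c88c8e

Per channel, c → c + 0.1(128 − c):
  R: 235 + 0.1×(128−235) = 235 − 10.7 = 224.3 → 224
  G: 146 + 0.1×(128−146) = 146 − 1.8 = 144.2 → 144
  B: 149 + 0.1×(128−149) = 149 − 2.1 = 146.9 → 147
After the tone: rgb(224, 144, 147) = #e09093.
A 25% tone moves each channel 25% toward 128:
  R: 224 − 24 = 200 → 200
  G: 144 − 4 = 140 → 140
  B: 147 − 4.75 = 142.25 → 142
rgb(200, 140, 142) = #c88c8e.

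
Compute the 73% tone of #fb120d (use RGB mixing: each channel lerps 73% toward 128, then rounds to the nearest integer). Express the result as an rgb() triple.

rgb(161, 98, 97)

#fb120d is rgb(251, 18, 13).
Lerp each channel 73% toward 128:
  R: 251 + 0.73×(128−251) = 251 − 89.79 = 161.21 → 161
  G: 18 + 80.3 = 98.3 → 98
  B: 13 + 83.95 = 96.95 → 97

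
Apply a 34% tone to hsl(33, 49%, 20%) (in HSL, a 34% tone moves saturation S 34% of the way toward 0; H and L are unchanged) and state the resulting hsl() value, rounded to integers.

S moves 34% from 49 toward 0: 49 − 16.66 = 32.34 → 32.
H and L are unchanged.

hsl(33, 32%, 20%)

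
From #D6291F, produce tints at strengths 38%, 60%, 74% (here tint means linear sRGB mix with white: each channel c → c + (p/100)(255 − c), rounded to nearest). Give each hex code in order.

#E67A74, #EFA9A5, #F4C7C5

#D6291F is rgb(214, 41, 31).
38%: (214 + 15.58 = 229.58→230, 41 + 81.32 = 122.32→122, 31 + 85.12 = 116.12→116) → #E67A74
60%: (214 + 24.6 = 238.6→239, 41 + 128.4 = 169.4→169, 31 + 134.4 = 165.4→165) → #EFA9A5
74%: (214 + 30.34 = 244.34→244, 41 + 158.36 = 199.36→199, 31 + 165.76 = 196.76→197) → #F4C7C5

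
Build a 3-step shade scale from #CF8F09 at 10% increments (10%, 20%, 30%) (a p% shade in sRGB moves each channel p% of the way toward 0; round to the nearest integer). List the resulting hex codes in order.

#CF8F09 is rgb(207, 143, 9).
10%: (207 − 20.7 = 186.3→186, 143 − 14.3 = 128.7→129, 9 − 0.9 = 8.1→8) → #BA8108
20%: (207 − 41.4 = 165.6→166, 143 − 28.6 = 114.4→114, 9 − 1.8 = 7.2→7) → #A67207
30%: (207 − 62.1 = 144.9→145, 143 − 42.9 = 100.1→100, 9 − 2.7 = 6.3→6) → #916406

#BA8108, #A67207, #916406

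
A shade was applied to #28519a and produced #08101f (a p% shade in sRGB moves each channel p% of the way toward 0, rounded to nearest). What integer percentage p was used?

#28519a is rgb(40, 81, 154); #08101f is rgb(8, 16, 31).
On the B channel (widest range): 31 ≈ 154 + (p/100)(0 − 154), so p ≈ 100×(31 − 154)/(0 − 154) = -12300/-154 = 79.87.
p = 80 reproduces all three channels after rounding.

80%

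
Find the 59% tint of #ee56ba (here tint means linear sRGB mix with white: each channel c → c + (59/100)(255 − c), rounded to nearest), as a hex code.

#ee56ba is rgb(238, 86, 186).
Per channel, c → c + 0.59(255 − c):
  R: 238 + 0.59×(255−238) = 238 + 10.03 = 248.03 → 248
  G: 86 + 0.59×(255−86) = 86 + 99.71 = 185.71 → 186
  B: 186 + 0.59×(255−186) = 186 + 40.71 = 226.71 → 227
rgb(248, 186, 227) = #f8bae3.

#f8bae3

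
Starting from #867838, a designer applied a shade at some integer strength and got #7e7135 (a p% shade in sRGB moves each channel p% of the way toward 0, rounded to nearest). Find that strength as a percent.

6%

#867838 is rgb(134, 120, 56); #7e7135 is rgb(126, 113, 53).
On the R channel (widest range): 126 ≈ 134 + (p/100)(0 − 134), so p ≈ 100×(126 − 134)/(0 − 134) = -800/-134 = 5.97.
p = 6 reproduces all three channels after rounding.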